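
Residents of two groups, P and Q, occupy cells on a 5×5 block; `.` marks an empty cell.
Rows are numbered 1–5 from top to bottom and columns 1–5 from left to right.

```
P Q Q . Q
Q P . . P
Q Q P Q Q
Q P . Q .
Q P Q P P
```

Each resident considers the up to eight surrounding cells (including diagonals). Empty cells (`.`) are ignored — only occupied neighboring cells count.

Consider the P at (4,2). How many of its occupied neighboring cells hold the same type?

2

Occupied neighbors of (4,2): (3,1)=Q, (3,2)=Q, (3,3)=P, (4,1)=Q, (5,1)=Q, (5,2)=P, (5,3)=Q.
Same type (P): 2 of 7.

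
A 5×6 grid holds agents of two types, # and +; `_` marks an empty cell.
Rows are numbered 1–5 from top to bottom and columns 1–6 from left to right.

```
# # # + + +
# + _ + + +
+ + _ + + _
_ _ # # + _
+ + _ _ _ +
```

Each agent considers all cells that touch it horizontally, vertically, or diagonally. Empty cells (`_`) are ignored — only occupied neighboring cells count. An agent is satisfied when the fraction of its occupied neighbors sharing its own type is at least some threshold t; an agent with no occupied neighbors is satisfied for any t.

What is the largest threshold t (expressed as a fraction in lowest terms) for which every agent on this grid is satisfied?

1/4

(1,1)# 2/3
(1,2)# 3/4
(1,3)# 1/4
(1,4)+ 3/4
(1,5)+ 5/5
(1,6)+ 3/3
(2,1)# 2/5
(2,2)+ 2/6
(2,4)+ 5/6
(2,5)+ 7/7
(2,6)+ 4/4
(3,1)+ 2/3
(3,2)+ 2/4
(3,4)+ 4/6
(3,5)+ 5/6
(4,3)# 1/4
(4,4)# 1/4
(4,5)+ 3/4
(5,1)+ 1/1
(5,2)+ 1/2
(5,6)+ 1/1
The smallest same-type fraction is 1/4 at (1,3), which reduces to 1/4. Any threshold above that leaves this agent unsatisfied.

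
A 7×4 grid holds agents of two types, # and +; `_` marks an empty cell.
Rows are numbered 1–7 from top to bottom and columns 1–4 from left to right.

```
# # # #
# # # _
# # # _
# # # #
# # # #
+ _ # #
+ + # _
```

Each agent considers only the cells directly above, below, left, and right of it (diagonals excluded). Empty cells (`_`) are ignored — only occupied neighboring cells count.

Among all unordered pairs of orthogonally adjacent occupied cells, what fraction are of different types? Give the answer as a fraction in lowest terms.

1/17

Scan each occupied cell's neighbors to the right and below so each pair is counted once.
From row 1: 0 unlike of 6 pairs (running 0/6).
From row 2: 0 unlike of 5 pairs (running 0/11).
From row 3: 0 unlike of 5 pairs (running 0/16).
From row 4: 0 unlike of 7 pairs (running 0/23).
From row 5: 1 unlike of 6 pairs (running 1/29).
From row 6: 0 unlike of 3 pairs (running 1/32).
From row 7: 1 unlike of 2 pairs (running 2/34).
Total adjacent occupied pairs: 34; unlike-type pairs: 2.
2/34 reduces to 1/17.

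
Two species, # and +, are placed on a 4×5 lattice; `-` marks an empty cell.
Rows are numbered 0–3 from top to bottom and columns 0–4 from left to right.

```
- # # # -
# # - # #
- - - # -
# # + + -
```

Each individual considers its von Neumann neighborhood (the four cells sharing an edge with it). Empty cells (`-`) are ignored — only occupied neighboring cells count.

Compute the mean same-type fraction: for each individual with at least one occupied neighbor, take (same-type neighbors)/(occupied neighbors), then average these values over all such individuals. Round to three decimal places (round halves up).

0.833

Row 0: (0,1)# 2/2 · (0,2)# 2/2 · (0,3)# 2/2
Row 1: (1,0)# 1/1 · (1,1)# 2/2 · (1,3)# 3/3 · (1,4)# 1/1
Row 2: (2,3)# 1/2
Row 3: (3,0)# 1/1 · (3,1)# 1/2 · (3,2)+ 1/2 · (3,3)+ 1/2
Sum over 12 individuals: 2/2 + 2/2 + 2/2 + 1/1 + 2/2 + 3/3 + 1/1 + 1/2 + 1/1 + 1/2 + 1/2 + 1/2 = 10; mean = 10 ÷ 12 = 5/6 = 0.833333… → 0.833.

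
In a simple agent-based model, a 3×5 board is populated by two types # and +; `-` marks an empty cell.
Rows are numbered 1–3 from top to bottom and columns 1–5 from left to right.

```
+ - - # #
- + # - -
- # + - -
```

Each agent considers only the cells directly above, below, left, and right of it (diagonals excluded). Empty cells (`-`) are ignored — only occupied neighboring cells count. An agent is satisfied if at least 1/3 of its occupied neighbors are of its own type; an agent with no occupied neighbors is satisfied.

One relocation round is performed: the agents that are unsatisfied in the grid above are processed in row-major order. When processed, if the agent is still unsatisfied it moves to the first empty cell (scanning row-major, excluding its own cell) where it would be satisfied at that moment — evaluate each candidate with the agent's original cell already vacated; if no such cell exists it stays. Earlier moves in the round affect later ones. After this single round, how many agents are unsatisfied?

Initially unsatisfied (in order): (2,2), (2,3), (3,2), (3,3).
  (2,2) → (1,2).
  (2,3) → (1,3).
  (3,2) → (2,3).
  (3,3) → (2,1).
Resulting grid:
+ + # # #
+ - # - -
- - - - -
All satisfied now.

0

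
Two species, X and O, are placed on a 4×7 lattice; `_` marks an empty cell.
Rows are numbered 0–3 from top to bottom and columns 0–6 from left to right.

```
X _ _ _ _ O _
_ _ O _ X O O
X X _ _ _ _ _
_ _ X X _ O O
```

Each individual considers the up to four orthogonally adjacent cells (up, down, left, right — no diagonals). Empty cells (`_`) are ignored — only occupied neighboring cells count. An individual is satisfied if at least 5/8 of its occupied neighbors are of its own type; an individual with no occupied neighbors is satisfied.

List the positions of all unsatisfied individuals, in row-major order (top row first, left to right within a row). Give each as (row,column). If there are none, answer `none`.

(1,4)

Row 0: (0,0)X 0/0 ✓ · (0,5)O 1/1 ✓
Row 1: (1,2)O 0/0 ✓ · (1,4)X 0/1 ✗ · (1,5)O 2/3 ✓ · (1,6)O 1/1 ✓
Row 2: (2,0)X 1/1 ✓ · (2,1)X 1/1 ✓
Row 3: (3,2)X 1/1 ✓ · (3,3)X 1/1 ✓ · (3,5)O 1/1 ✓ · (3,6)O 1/1 ✓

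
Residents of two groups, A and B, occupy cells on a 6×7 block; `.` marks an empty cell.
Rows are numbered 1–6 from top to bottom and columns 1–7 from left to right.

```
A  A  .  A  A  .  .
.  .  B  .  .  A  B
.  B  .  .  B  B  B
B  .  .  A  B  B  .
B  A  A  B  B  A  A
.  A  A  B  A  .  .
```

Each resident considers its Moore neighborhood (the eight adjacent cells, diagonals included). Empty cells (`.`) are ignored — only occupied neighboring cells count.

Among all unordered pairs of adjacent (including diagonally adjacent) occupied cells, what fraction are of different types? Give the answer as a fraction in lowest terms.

24/55

Scan each occupied cell's neighbors to the right and below (and the two forward diagonals) so each pair is counted once.
From row 1: 2 unlike of 5 pairs (running 2/5).
From row 2: 4 unlike of 7 pairs (running 6/12).
From row 3: 1 unlike of 9 pairs (running 7/21).
From row 4: 7 unlike of 13 pairs (running 14/34).
From row 5: 8 unlike of 18 pairs (running 22/52).
From row 6: 2 unlike of 3 pairs (running 24/55).
Total adjacent occupied pairs: 55; unlike-type pairs: 24.
24/55 is already in lowest terms.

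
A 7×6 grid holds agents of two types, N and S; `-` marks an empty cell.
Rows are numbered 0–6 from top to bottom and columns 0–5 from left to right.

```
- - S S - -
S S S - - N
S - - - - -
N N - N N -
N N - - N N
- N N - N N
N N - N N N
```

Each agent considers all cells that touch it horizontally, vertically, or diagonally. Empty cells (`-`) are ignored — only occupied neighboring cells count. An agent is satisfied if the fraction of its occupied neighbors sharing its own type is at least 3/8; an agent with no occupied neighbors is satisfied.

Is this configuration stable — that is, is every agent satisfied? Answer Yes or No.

Yes

Row 0: (0,2)S 3/3 ✓ · (0,3)S 2/2 ✓
Row 1: (1,0)S 2/2 ✓ · (1,1)S 4/4 ✓ · (1,2)S 3/3 ✓ · (1,5)N 0/0 ✓
Row 2: (2,0)S 2/4 ✓
Row 3: (3,0)N 3/4 ✓ · (3,1)N 3/4 ✓ · (3,3)N 2/2 ✓ · (3,4)N 3/3 ✓
Row 4: (4,0)N 4/4 ✓ · (4,1)N 5/5 ✓ · (4,4)N 5/5 ✓ · (4,5)N 4/4 ✓
Row 5: (5,1)N 5/5 ✓ · (5,2)N 4/4 ✓ · (5,4)N 6/6 ✓ · (5,5)N 5/5 ✓
Row 6: (6,0)N 2/2 ✓ · (6,1)N 3/3 ✓ · (6,3)N 3/3 ✓ · (6,4)N 4/4 ✓ · (6,5)N 3/3 ✓
All meet the threshold, so the configuration is stable.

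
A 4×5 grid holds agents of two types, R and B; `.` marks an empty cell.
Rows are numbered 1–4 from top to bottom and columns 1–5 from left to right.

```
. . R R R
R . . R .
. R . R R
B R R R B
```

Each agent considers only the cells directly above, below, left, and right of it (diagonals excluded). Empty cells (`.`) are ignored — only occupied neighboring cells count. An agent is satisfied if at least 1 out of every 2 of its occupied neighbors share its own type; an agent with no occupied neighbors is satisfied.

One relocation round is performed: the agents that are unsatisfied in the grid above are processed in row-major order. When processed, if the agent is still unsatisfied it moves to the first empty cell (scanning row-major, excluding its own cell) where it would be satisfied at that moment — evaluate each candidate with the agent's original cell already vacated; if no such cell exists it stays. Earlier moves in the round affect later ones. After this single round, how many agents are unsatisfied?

2

Initially unsatisfied (in order): (4,1), (4,5).
  (4,1): no empty cell satisfies it; stays.
  (4,5): no empty cell satisfies it; stays.
Resulting grid:
. . R R R
R . . R .
. R . R R
B R R R B
Unsatisfied now: (4,1), (4,5).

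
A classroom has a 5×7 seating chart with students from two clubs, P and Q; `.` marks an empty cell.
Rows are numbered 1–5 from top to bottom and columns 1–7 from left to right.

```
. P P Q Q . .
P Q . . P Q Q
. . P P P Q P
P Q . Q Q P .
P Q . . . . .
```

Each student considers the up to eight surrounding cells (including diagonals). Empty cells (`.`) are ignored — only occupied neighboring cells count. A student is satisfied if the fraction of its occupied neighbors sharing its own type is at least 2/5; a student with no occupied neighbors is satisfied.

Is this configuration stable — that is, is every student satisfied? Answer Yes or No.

No

Row 1: (1,2)P 2/3 ok · (1,3)P 1/3 unhappy · (1,4)Q 1/3 unhappy · (1,5)Q 2/3 ok
Row 2: (2,1)P 1/2 ok · (2,2)Q 0/4 unhappy · (2,5)P 2/6 unhappy · (2,6)Q 3/6 ok · (2,7)Q 2/3 ok
Row 3: (3,3)P 1/4 unhappy · (3,4)P 3/5 ok · (3,5)P 3/7 ok · (3,6)Q 3/7 ok · (3,7)P 1/4 unhappy
Row 4: (4,1)P 1/3 unhappy · (4,2)Q 1/4 unhappy · (4,4)Q 1/4 unhappy · (4,5)Q 2/5 ok · (4,6)P 2/4 ok
Row 5: (5,1)P 1/3 unhappy · (5,2)Q 1/3 unhappy
For instance (1,3) has only 1/3 same-type neighbors, below 2/5.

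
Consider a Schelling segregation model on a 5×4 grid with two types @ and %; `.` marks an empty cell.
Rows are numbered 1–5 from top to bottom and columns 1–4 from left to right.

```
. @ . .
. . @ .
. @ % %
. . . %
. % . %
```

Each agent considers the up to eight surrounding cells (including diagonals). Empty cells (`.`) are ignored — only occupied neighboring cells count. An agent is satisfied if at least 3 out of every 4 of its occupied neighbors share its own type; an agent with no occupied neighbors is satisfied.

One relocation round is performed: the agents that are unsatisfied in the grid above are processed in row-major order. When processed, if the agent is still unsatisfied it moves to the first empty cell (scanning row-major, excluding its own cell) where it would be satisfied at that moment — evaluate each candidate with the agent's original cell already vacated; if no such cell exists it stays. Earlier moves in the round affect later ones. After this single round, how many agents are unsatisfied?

Initially unsatisfied (in order): (2,3), (3,2), (3,3), (3,4).
  (2,3) → (1,1).
  (3,2) → (1,3).
  (3,3): now satisfied by earlier moves; stays.
  (3,4): now satisfied by earlier moves; stays.
Resulting grid:
@ @ @ .
. . . .
. . % %
. . . %
. % . %
All satisfied now.

0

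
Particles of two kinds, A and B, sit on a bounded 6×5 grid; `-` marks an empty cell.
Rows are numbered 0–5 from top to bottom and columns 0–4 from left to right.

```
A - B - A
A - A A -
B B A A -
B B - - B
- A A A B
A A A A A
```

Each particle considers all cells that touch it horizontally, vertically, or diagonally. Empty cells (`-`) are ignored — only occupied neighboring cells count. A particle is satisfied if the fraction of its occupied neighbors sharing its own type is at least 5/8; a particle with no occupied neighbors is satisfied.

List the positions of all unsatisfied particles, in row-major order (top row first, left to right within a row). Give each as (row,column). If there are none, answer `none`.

(0,0)A 1/1 ✓
(0,2)B 0/2 ✗
(0,4)A 1/1 ✓
(1,0)A 1/3 ✗
(1,2)A 3/5 ✗
(1,3)A 4/5 ✓
(2,0)B 3/4 ✓
(2,1)B 3/6 ✗
(2,2)A 3/5 ✗
(2,3)A 3/4 ✓
(3,0)B 3/4 ✓
(3,1)B 3/6 ✗
(3,4)B 1/3 ✗
(4,1)A 4/6 ✓
(4,2)A 5/6 ✓
(4,3)A 4/6 ✓
(4,4)B 1/4 ✗
(5,0)A 2/2 ✓
(5,1)A 4/4 ✓
(5,2)A 5/5 ✓
(5,3)A 4/5 ✓
(5,4)A 2/3 ✓

(0,2), (1,0), (1,2), (2,1), (2,2), (3,1), (3,4), (4,4)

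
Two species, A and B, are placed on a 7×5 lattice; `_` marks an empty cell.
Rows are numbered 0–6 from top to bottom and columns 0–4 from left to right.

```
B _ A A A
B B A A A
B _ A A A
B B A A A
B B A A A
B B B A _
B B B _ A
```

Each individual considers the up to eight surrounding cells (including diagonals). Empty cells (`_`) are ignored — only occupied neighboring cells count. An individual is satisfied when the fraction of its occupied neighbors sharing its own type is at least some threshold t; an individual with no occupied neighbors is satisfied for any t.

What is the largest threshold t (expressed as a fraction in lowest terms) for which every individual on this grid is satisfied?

1/2

Row 0: (0,0)B 2/2 · (0,2)A 3/4 · (0,3)A 5/5 · (0,4)A 3/3
Row 1: (1,0)B 3/3 · (1,1)B 3/6 · (1,2)A 5/6 · (1,3)A 8/8 · (1,4)A 5/5
Row 2: (2,0)B 4/4 · (2,2)A 5/7 · (2,3)A 8/8 · (2,4)A 5/5
Row 3: (3,0)B 4/4 · (3,1)B 4/7 · (3,2)A 5/7 · (3,3)A 8/8 · (3,4)A 5/5
Row 4: (4,0)B 5/5 · (4,1)B 6/8 · (4,2)A 4/8 · (4,3)A 6/7 · (4,4)A 4/4
Row 5: (5,0)B 5/5 · (5,1)B 7/8 · (5,2)B 4/7 · (5,3)A 4/6
Row 6: (6,0)B 3/3 · (6,1)B 5/5 · (6,2)B 3/4 · (6,4)A 1/1
The smallest same-type fraction is 3/6 at (1,1), which reduces to 1/2. Any threshold above that leaves this individual unsatisfied.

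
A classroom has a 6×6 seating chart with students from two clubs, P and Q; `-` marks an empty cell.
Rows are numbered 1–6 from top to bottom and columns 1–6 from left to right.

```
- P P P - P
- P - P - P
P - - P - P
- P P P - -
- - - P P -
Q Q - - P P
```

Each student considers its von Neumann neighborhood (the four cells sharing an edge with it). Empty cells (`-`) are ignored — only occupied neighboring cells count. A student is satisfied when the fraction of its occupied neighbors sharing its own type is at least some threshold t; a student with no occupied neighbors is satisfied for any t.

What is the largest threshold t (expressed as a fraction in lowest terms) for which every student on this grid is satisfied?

Row 1: (1,2)P 2/2 · (1,3)P 2/2 · (1,4)P 2/2 · (1,6)P 1/1
Row 2: (2,2)P 1/1 · (2,4)P 2/2 · (2,6)P 2/2
Row 3: (3,1)P — no occupied neighbors · (3,4)P 2/2 · (3,6)P 1/1
Row 4: (4,2)P 1/1 · (4,3)P 2/2 · (4,4)P 3/3
Row 5: (5,4)P 2/2 · (5,5)P 2/2
Row 6: (6,1)Q 1/1 · (6,2)Q 1/1 · (6,5)P 2/2 · (6,6)P 1/1
The smallest same-type fraction is 2/2 at (1,2), which reduces to 1/1. Any threshold above that leaves this student unsatisfied.

1/1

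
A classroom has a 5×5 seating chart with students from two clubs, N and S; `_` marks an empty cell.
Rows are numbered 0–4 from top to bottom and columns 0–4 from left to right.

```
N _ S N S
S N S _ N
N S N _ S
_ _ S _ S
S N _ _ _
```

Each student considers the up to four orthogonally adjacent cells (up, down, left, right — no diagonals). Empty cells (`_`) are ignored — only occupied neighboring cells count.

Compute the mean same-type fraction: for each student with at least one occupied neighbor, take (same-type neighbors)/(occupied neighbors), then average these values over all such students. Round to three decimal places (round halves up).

Row 0: (0,0)N 0/1 · (0,2)S 1/2 · (0,3)N 0/2 · (0,4)S 0/2
Row 1: (1,0)S 0/3 · (1,1)N 0/3 · (1,2)S 1/3 · (1,4)N 0/2
Row 2: (2,0)N 0/2 · (2,1)S 0/3 · (2,2)N 0/3 · (2,4)S 1/2
Row 3: (3,2)S 0/1 · (3,4)S 1/1
Row 4: (4,0)S 0/1 · (4,1)N 0/1
Sum over 16 students: 0/1 + 1/2 + 0/2 + 0/2 + 0/3 + 0/3 + 1/3 + 0/2 + 0/2 + 0/3 + 0/3 + 1/2 + 0/1 + 1/1 + 0/1 + 0/1 = 7/3; mean = 7/3 ÷ 16 = 7/48 = 0.145833… → 0.146.

0.146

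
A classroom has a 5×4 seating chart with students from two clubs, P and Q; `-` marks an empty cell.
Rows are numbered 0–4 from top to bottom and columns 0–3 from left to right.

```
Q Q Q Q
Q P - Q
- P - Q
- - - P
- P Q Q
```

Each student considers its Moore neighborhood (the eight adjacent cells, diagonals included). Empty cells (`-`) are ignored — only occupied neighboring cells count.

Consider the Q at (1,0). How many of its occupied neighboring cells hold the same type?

Occupied neighbors of (1,0): (0,0)=Q, (0,1)=Q, (1,1)=P, (2,1)=P.
Same type (Q): 2 of 4.

2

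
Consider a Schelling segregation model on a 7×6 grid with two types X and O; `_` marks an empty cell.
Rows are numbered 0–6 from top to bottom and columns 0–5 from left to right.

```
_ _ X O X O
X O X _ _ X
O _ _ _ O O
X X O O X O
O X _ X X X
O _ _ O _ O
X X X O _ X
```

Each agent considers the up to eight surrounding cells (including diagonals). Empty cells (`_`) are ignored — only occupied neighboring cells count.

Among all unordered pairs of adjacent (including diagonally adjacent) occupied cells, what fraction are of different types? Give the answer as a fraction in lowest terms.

Scan each occupied cell's neighbors to the right and below (and the two forward diagonals) so each pair is counted once.
From row 0: 6 unlike of 8 pairs (running 6/8).
From row 1: 5 unlike of 6 pairs (running 11/14).
From row 2: 4 unlike of 8 pairs (running 15/22).
From row 3: 11 unlike of 18 pairs (running 26/40).
From row 4: 6 unlike of 9 pairs (running 32/49).
From row 5: 4 unlike of 5 pairs (running 36/54).
From row 6: 1 unlike of 3 pairs (running 37/57).
Total adjacent occupied pairs: 57; unlike-type pairs: 37.
37/57 is already in lowest terms.

37/57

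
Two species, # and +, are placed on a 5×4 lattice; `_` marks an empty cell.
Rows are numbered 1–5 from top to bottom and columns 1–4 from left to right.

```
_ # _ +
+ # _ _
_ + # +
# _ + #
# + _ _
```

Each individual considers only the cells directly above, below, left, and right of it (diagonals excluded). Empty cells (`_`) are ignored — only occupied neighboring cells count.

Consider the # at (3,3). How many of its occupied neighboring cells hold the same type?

0

Occupied neighbors of (3,3): (4,3)=+, (3,2)=+, (3,4)=+.
Same type (#): 0 of 3.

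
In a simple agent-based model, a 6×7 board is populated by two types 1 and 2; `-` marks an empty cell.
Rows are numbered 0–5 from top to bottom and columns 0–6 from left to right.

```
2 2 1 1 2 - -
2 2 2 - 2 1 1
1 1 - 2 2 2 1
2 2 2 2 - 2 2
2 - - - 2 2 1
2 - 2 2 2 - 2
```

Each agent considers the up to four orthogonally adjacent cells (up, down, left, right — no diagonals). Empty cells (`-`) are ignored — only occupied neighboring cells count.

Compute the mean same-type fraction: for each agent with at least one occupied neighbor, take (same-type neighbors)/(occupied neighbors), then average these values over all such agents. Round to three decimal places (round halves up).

0.680

(0,0)2 2/2
(0,1)2 2/3
(0,2)1 1/3
(0,3)1 1/2
(0,4)2 1/2
(1,0)2 2/3
(1,1)2 3/4
(1,2)2 1/2
(1,4)2 2/3
(1,5)1 1/3
(1,6)1 2/2
(2,0)1 1/3
(2,1)1 1/3
(2,3)2 2/2
(2,4)2 3/3
(2,5)2 2/4
(2,6)1 1/3
(3,0)2 2/3
(3,1)2 2/3
(3,2)2 2/2
(3,3)2 2/2
(3,5)2 3/3
(3,6)2 1/3
(4,0)2 2/2
(4,4)2 2/2
(4,5)2 2/3
(4,6)1 0/3
(5,0)2 1/1
(5,2)2 1/1
(5,3)2 2/2
(5,4)2 2/2
(5,6)2 0/1
Sum over 32 agents: 2/2 + 2/3 + 1/3 + 1/2 + 1/2 + 2/3 + 3/4 + 1/2 + 2/3 + 1/3 + 2/2 + 1/3 + 1/3 + 2/2 + 3/3 + 2/4 + 1/3 + 2/3 + 2/3 + 2/2 + 2/2 + 3/3 + 1/3 + 2/2 + 2/2 + 2/3 + 0/3 + 1/1 + 1/1 + 2/2 + 2/2 + 0/1 = 87/4; mean = 87/4 ÷ 32 = 87/128 = 0.679687… → 0.680.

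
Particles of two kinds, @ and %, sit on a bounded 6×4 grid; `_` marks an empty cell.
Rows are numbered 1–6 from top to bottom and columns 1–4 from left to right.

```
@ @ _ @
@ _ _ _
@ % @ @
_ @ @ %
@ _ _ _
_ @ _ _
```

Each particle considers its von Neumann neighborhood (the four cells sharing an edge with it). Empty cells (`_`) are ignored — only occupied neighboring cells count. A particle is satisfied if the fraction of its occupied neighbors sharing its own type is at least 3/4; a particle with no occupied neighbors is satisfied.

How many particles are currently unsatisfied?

7

Row 1: (1,1)@ 2/2 ok · (1,2)@ 1/1 ok · (1,4)@ 0/0 ok
Row 2: (2,1)@ 2/2 ok
Row 3: (3,1)@ 1/2 unhappy · (3,2)% 0/3 unhappy · (3,3)@ 2/3 unhappy · (3,4)@ 1/2 unhappy
Row 4: (4,2)@ 1/2 unhappy · (4,3)@ 2/3 unhappy · (4,4)% 0/2 unhappy
Row 5: (5,1)@ 0/0 ok
Row 6: (6,2)@ 0/0 ok
Unsatisfied: (3,1), (3,2), (3,3), (3,4), (4,2), (4,3), (4,4) — 7 in total.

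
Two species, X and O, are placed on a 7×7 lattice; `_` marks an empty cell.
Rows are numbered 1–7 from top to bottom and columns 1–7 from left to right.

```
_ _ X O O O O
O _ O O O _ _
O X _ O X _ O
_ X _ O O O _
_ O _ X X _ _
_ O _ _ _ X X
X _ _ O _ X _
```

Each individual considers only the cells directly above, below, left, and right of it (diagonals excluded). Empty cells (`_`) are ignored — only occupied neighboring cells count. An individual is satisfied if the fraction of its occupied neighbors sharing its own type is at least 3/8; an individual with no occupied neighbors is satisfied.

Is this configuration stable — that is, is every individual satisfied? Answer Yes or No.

No

Row 1: (1,3)X 0/2 unhappy · (1,4)O 2/3 ok · (1,5)O 3/3 ok · (1,6)O 2/2 ok · (1,7)O 1/1 ok
Row 2: (2,1)O 1/1 ok · (2,3)O 1/2 ok · (2,4)O 4/4 ok · (2,5)O 2/3 ok
Row 3: (3,1)O 1/2 ok · (3,2)X 1/2 ok · (3,4)O 2/3 ok · (3,5)X 0/3 unhappy · (3,7)O 0/0 ok
Row 4: (4,2)X 1/2 ok · (4,4)O 2/3 ok · (4,5)O 2/4 ok · (4,6)O 1/1 ok
Row 5: (5,2)O 1/2 ok · (5,4)X 1/2 ok · (5,5)X 1/2 ok
Row 6: (6,2)O 1/1 ok · (6,6)X 2/2 ok · (6,7)X 1/1 ok
Row 7: (7,1)X 0/0 ok · (7,4)O 0/0 ok · (7,6)X 1/1 ok
For instance (1,3) has only 0/2 same-type neighbors, below 3/8.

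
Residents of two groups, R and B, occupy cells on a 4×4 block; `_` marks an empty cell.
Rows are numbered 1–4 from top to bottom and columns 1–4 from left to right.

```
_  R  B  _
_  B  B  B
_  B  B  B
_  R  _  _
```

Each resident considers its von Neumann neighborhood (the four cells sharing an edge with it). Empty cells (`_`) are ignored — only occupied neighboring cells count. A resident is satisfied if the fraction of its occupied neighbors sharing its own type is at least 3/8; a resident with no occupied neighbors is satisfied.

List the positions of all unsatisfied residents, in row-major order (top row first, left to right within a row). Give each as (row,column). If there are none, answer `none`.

(1,2)R 0/2 unhappy
(1,3)B 1/2 ok
(2,2)B 2/3 ok
(2,3)B 4/4 ok
(2,4)B 2/2 ok
(3,2)B 2/3 ok
(3,3)B 3/3 ok
(3,4)B 2/2 ok
(4,2)R 0/1 unhappy

(1,2), (4,2)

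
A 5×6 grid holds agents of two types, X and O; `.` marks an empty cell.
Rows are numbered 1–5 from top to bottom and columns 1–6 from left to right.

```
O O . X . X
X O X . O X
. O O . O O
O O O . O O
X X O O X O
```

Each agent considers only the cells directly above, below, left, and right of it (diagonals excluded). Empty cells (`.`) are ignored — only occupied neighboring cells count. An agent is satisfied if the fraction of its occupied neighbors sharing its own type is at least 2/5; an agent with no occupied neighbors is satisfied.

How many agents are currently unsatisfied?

5

Row 1: (1,1)O 1/2 satisfied · (1,2)O 2/2 satisfied · (1,4)X 0/0 satisfied · (1,6)X 1/1 satisfied
Row 2: (2,1)X 0/2 not · (2,2)O 2/4 satisfied · (2,3)X 0/2 not · (2,5)O 1/2 satisfied · (2,6)X 1/3 not
Row 3: (3,2)O 3/3 satisfied · (3,3)O 2/3 satisfied · (3,5)O 3/3 satisfied · (3,6)O 2/3 satisfied
Row 4: (4,1)O 1/2 satisfied · (4,2)O 3/4 satisfied · (4,3)O 3/3 satisfied · (4,5)O 2/3 satisfied · (4,6)O 3/3 satisfied
Row 5: (5,1)X 1/2 satisfied · (5,2)X 1/3 not · (5,3)O 2/3 satisfied · (5,4)O 1/2 satisfied · (5,5)X 0/3 not · (5,6)O 1/2 satisfied
Unsatisfied: (2,1), (2,3), (2,6), (5,2), (5,5) — 5 in total.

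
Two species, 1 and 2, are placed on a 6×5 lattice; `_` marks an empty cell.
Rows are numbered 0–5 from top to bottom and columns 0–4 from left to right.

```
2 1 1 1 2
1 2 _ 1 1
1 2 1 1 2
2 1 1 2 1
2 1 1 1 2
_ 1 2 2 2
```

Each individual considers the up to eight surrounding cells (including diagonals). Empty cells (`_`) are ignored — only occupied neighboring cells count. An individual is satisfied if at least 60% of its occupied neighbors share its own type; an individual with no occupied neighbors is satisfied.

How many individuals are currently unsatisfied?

Row 0: (0,0)2 1/3 not · (0,1)1 2/4 not · (0,2)1 3/4 satisfied · (0,3)1 3/4 satisfied · (0,4)2 0/3 not
Row 1: (1,0)1 2/5 not · (1,1)2 2/7 not · (1,3)1 5/7 satisfied · (1,4)1 3/5 satisfied
Row 2: (2,0)1 2/5 not · (2,1)2 2/7 not · (2,2)1 4/7 not · (2,3)1 5/7 satisfied · (2,4)2 1/5 not
Row 3: (3,0)2 2/5 not · (3,1)1 5/8 satisfied · (3,2)1 6/8 satisfied · (3,3)2 2/8 not · (3,4)1 2/5 not
Row 4: (4,0)2 1/4 not · (4,1)1 4/7 not · (4,2)1 5/8 satisfied · (4,3)1 3/8 not · (4,4)2 3/5 satisfied
Row 5: (5,1)1 2/4 not · (5,2)2 1/5 not · (5,3)2 3/5 satisfied · (5,4)2 2/3 satisfied
Unsatisfied: (0,0), (0,1), (0,4), (1,0), (1,1), (2,0), (2,1), (2,2), (2,4), (3,0), (3,3), (3,4), (4,0), (4,1), (4,3), (5,1), (5,2) — 17 in total.

17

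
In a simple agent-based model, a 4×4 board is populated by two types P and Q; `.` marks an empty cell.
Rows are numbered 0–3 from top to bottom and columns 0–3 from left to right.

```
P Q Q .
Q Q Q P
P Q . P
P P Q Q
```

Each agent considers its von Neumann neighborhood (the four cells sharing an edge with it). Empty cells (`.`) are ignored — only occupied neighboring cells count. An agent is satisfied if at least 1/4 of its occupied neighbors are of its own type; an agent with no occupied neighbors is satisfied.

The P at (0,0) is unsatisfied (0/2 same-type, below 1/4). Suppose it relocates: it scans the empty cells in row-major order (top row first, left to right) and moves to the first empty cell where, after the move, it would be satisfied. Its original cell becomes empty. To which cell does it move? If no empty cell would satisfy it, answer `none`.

(0,3)

Vacating (0,0). Empty cells in order:
  (0,3): 1/2 same-type → satisfied — stop here.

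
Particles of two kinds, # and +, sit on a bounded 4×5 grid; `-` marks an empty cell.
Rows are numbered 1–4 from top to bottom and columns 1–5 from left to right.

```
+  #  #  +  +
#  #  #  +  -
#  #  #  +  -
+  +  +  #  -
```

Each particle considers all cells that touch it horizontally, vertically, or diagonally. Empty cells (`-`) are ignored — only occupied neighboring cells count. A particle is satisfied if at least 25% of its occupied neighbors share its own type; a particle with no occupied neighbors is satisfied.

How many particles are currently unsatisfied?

Row 1: (1,1)+ 0/3 unhappy · (1,2)# 4/5 ok · (1,3)# 3/5 ok · (1,4)+ 2/4 ok · (1,5)+ 2/2 ok
Row 2: (2,1)# 4/5 ok · (2,2)# 7/8 ok · (2,3)# 5/8 ok · (2,4)+ 3/6 ok
Row 3: (3,1)# 3/5 ok · (3,2)# 5/8 ok · (3,3)# 4/8 ok · (3,4)+ 2/5 ok
Row 4: (4,1)+ 1/3 ok · (4,2)+ 2/5 ok · (4,3)+ 2/5 ok · (4,4)# 1/3 ok
Unsatisfied: (1,1) — 1 in total.

1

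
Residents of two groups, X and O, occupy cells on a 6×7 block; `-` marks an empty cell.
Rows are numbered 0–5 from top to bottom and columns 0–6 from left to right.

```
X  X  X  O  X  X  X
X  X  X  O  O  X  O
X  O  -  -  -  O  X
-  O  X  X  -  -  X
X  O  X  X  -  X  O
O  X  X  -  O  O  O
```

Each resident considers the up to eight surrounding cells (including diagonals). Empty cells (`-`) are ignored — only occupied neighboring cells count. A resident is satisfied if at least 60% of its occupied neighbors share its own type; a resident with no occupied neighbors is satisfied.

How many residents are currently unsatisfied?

Row 0: (0,0)X 3/3 ok · (0,1)X 5/5 ok · (0,2)X 3/5 ok · (0,3)O 2/5 unhappy · (0,4)X 2/5 unhappy · (0,5)X 3/5 ok · (0,6)X 2/3 ok
Row 1: (1,0)X 4/5 ok · (1,1)X 6/7 ok · (1,2)X 3/6 unhappy · (1,3)O 2/5 unhappy · (1,4)O 3/6 unhappy · (1,5)X 4/7 unhappy · (1,6)O 1/5 unhappy
Row 2: (2,0)X 2/4 unhappy · (2,1)O 1/6 unhappy · (2,5)O 2/5 unhappy · (2,6)X 2/4 unhappy
Row 3: (3,1)O 2/6 unhappy · (3,2)X 3/6 unhappy · (3,3)X 3/3 ok · (3,6)X 2/4 unhappy
Row 4: (4,0)X 1/4 unhappy · (4,1)O 2/7 unhappy · (4,2)X 5/7 ok · (4,3)X 4/5 ok · (4,5)X 1/5 unhappy · (4,6)O 2/4 unhappy
Row 5: (5,0)O 1/3 unhappy · (5,1)X 3/5 ok · (5,2)X 3/4 ok · (5,4)O 1/3 unhappy · (5,5)O 3/4 ok · (5,6)O 2/3 ok
Unsatisfied: (0,3), (0,4), (1,2), (1,3), (1,4), (1,5), (1,6), (2,0), (2,1), (2,5), (2,6), (3,1), (3,2), (3,6), (4,0), (4,1), (4,5), (4,6), (5,0), (5,4) — 20 in total.

20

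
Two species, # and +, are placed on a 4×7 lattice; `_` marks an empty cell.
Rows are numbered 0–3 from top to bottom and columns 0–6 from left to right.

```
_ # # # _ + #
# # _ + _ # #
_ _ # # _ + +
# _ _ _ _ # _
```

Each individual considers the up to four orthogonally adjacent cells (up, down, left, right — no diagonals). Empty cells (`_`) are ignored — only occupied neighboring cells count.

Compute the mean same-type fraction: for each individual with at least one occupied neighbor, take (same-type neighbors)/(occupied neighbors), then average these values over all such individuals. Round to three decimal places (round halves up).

0.556

(0,1)# 2/2
(0,2)# 2/2
(0,3)# 1/2
(0,5)+ 0/2
(0,6)# 1/2
(1,0)# 1/1
(1,1)# 2/2
(1,3)+ 0/2
(1,5)# 1/3
(1,6)# 2/3
(2,2)# 1/1
(2,3)# 1/2
(2,5)+ 1/3
(2,6)+ 1/2
(3,0)# — no occupied neighbors
(3,5)# 0/1
Sum over 15 individuals: 2/2 + 2/2 + 1/2 + 0/2 + 1/2 + 1/1 + 2/2 + 0/2 + 1/3 + 2/3 + 1/1 + 1/2 + 1/3 + 1/2 + 0/1 = 25/3; mean = 25/3 ÷ 15 = 5/9 = 0.555555… → 0.556.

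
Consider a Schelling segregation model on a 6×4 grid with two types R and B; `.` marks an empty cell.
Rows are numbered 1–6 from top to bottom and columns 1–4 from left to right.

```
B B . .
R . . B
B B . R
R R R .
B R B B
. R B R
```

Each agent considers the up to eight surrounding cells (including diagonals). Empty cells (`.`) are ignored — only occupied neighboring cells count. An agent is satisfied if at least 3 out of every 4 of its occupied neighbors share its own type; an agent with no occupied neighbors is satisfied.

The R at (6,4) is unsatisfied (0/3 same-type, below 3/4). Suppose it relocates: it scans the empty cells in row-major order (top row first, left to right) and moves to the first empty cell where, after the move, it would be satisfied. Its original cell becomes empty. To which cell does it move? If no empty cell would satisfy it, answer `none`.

none

Vacating (6,4). Empty cells in order:
  (1,3): 0/2 same-type → still unsatisfied.
  (1,4): 0/1 same-type → still unsatisfied.
  (2,2): 1/5 same-type → still unsatisfied.
  (2,3): 1/4 same-type → still unsatisfied.
  (3,3): 3/5 same-type → still unsatisfied.
  (4,4): 2/4 same-type → still unsatisfied.
  (6,1): 2/3 same-type → still unsatisfied.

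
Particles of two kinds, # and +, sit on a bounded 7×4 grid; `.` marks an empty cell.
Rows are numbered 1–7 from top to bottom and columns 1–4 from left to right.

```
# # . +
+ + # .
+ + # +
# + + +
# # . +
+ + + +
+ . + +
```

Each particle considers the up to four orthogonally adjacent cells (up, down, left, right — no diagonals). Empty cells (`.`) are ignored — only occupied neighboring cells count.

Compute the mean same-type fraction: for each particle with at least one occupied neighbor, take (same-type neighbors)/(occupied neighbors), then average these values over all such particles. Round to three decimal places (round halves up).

0.681

(1,1)# 1/2
(1,2)# 1/2
(1,4)+ — no occupied neighbors
(2,1)+ 2/3
(2,2)+ 2/4
(2,3)# 1/2
(3,1)+ 2/3
(3,2)+ 3/4
(3,3)# 1/4
(3,4)+ 1/2
(4,1)# 1/3
(4,2)+ 2/4
(4,3)+ 2/3
(4,4)+ 3/3
(5,1)# 2/3
(5,2)# 1/3
(5,4)+ 2/2
(6,1)+ 2/3
(6,2)+ 2/3
(6,3)+ 3/3
(6,4)+ 3/3
(7,1)+ 1/1
(7,3)+ 2/2
(7,4)+ 2/2
Sum over 23 particles: 1/2 + 1/2 + 2/3 + 2/4 + 1/2 + 2/3 + 3/4 + 1/4 + 1/2 + 1/3 + 2/4 + 2/3 + 3/3 + 2/3 + 1/3 + 2/2 + 2/3 + 2/3 + 3/3 + 3/3 + 1/1 + 2/2 + 2/2 = 47/3; mean = 47/3 ÷ 23 = 47/69 = 0.681159… → 0.681.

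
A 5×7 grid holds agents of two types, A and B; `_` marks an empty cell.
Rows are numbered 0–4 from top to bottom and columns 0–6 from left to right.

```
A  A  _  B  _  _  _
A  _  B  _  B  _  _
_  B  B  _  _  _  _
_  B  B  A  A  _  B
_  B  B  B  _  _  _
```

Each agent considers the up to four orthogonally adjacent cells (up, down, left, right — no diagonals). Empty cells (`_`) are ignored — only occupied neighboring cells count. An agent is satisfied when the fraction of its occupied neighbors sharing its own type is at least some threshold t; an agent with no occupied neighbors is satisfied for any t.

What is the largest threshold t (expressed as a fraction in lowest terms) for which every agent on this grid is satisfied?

1/3

(0,0)A 2/2
(0,1)A 1/1
(0,3)B — no occupied neighbors
(1,0)A 1/1
(1,2)B 1/1
(1,4)B — no occupied neighbors
(2,1)B 2/2
(2,2)B 3/3
(3,1)B 3/3
(3,2)B 3/4
(3,3)A 1/3
(3,4)A 1/1
(3,6)B — no occupied neighbors
(4,1)B 2/2
(4,2)B 3/3
(4,3)B 1/2
The smallest same-type fraction is 1/3 at (3,3), which reduces to 1/3. Any threshold above that leaves this agent unsatisfied.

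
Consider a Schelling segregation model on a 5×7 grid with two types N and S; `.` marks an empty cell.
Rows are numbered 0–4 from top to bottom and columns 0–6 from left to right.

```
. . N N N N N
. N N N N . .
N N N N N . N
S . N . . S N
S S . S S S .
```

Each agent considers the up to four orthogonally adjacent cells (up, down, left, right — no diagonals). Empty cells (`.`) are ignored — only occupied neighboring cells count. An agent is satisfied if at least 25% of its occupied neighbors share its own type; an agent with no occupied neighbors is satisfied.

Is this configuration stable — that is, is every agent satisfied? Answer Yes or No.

Yes

Row 0: (0,2)N 2/2 satisfied · (0,3)N 3/3 satisfied · (0,4)N 3/3 satisfied · (0,5)N 2/2 satisfied · (0,6)N 1/1 satisfied
Row 1: (1,1)N 2/2 satisfied · (1,2)N 4/4 satisfied · (1,3)N 4/4 satisfied · (1,4)N 3/3 satisfied
Row 2: (2,0)N 1/2 satisfied · (2,1)N 3/3 satisfied · (2,2)N 4/4 satisfied · (2,3)N 3/3 satisfied · (2,4)N 2/2 satisfied · (2,6)N 1/1 satisfied
Row 3: (3,0)S 1/2 satisfied · (3,2)N 1/1 satisfied · (3,5)S 1/2 satisfied · (3,6)N 1/2 satisfied
Row 4: (4,0)S 2/2 satisfied · (4,1)S 1/1 satisfied · (4,3)S 1/1 satisfied · (4,4)S 2/2 satisfied · (4,5)S 2/2 satisfied
All meet the threshold, so the configuration is stable.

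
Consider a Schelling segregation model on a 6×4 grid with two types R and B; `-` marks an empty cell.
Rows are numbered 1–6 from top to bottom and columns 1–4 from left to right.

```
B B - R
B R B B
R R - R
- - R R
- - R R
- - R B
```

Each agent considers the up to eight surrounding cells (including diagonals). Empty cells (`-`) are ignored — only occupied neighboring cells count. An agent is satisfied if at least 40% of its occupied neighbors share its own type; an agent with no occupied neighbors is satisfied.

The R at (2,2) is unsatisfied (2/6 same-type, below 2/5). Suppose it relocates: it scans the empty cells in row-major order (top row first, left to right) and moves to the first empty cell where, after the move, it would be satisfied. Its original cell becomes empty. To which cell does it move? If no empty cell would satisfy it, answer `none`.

Vacating (2,2). Empty cells in order:
  (1,3): 1/4 same-type → still unsatisfied.
  (3,3): 4/6 same-type → satisfied — stop here.

(3,3)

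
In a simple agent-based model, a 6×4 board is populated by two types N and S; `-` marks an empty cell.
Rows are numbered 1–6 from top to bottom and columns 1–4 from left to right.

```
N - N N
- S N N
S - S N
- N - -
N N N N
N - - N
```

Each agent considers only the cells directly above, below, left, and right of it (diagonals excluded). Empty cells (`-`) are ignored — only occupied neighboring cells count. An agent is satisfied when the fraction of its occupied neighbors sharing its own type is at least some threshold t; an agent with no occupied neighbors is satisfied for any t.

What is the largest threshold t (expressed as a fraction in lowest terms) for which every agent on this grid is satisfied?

(1,1)N — no occupied neighbors
(1,3)N 2/2
(1,4)N 2/2
(2,2)S 0/1
(2,3)N 2/4
(2,4)N 3/3
(3,1)S — no occupied neighbors
(3,3)S 0/2
(3,4)N 1/2
(4,2)N 1/1
(5,1)N 2/2
(5,2)N 3/3
(5,3)N 2/2
(5,4)N 2/2
(6,1)N 1/1
(6,4)N 1/1
The smallest same-type fraction is 0/1 at (2,2), which reduces to 0/1. Any threshold above that leaves this agent unsatisfied.

0/1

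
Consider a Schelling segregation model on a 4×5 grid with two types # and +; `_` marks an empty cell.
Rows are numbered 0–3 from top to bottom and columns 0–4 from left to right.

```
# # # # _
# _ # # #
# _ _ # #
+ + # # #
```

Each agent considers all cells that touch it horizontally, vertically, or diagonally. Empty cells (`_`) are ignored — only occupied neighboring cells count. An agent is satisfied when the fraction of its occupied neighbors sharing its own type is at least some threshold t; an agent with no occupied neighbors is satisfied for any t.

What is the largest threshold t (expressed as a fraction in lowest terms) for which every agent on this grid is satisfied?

(0,0)# 2/2
(0,1)# 4/4
(0,2)# 4/4
(0,3)# 4/4
(1,0)# 3/3
(1,2)# 5/5
(1,3)# 6/6
(1,4)# 4/4
(2,0)# 1/3
(2,3)# 7/7
(2,4)# 5/5
(3,0)+ 1/2
(3,1)+ 1/3
(3,2)# 2/3
(3,3)# 4/4
(3,4)# 3/3
The smallest same-type fraction is 1/3 at (2,0), which reduces to 1/3. Any threshold above that leaves this agent unsatisfied.

1/3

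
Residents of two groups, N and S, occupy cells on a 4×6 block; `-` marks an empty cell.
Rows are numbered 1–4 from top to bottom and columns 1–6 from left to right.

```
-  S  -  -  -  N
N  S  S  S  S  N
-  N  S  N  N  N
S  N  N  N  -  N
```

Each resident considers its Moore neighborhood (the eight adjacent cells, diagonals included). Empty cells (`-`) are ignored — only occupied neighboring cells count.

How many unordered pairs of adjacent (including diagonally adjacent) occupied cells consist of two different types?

Scan each occupied cell's neighbors to the right and below (and the two forward diagonals) so each pair is counted once.
Row 1: S(1,2)–S(2,2)= S(1,2)–S(2,3)= S(1,2)–N(2,1)≠ N(1,6)–N(2,6)= N(1,6)–S(2,5)≠  → 2/5 unlike.
Row 2: N(2,1)–S(2,2)≠ N(2,1)–N(3,2)= S(2,2)–S(2,3)= S(2,2)–N(3,2)≠ S(2,2)–S(3,3)= S(2,3)–S(2,4)= S(2,3)–S(3,3)= S(2,3)–N(3,4)≠ S(2,3)–N(3,2)≠ S(2,4)–S(2,5)= S(2,4)–N(3,4)≠ S(2,4)–N(3,5)≠ S(2,4)–S(3,3)= S(2,5)–N(2,6)≠ S(2,5)–N(3,5)≠ S(2,5)–N(3,6)≠ S(2,5)–N(3,4)≠ N(2,6)–N(3,6)= N(2,6)–N(3,5)=  → 10/19 unlike.
Row 3: N(3,2)–S(3,3)≠ N(3,2)–N(4,2)= N(3,2)–N(4,3)= N(3,2)–S(4,1)≠ S(3,3)–N(3,4)≠ S(3,3)–N(4,3)≠ S(3,3)–N(4,4)≠ S(3,3)–N(4,2)≠ N(3,4)–N(3,5)= N(3,4)–N(4,4)= N(3,4)–N(4,3)= N(3,5)–N(3,6)= N(3,5)–N(4,6)= N(3,5)–N(4,4)= N(3,6)–N(4,6)=  → 6/15 unlike.
Row 4: S(4,1)–N(4,2)≠ N(4,2)–N(4,3)= N(4,3)–N(4,4)=  → 1/3 unlike.
Total adjacent occupied pairs: 42; unlike-type pairs: 19.

19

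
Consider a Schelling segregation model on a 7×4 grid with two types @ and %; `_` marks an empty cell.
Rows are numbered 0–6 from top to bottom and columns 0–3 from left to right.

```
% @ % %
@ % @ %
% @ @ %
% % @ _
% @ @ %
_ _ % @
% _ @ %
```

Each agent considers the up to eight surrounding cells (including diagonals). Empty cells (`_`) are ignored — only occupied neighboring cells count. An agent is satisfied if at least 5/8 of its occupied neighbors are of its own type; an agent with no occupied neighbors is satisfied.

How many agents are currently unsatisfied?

(0,0)% 1/3 not
(0,1)@ 2/5 not
(0,2)% 3/5 not
(0,3)% 2/3 satisfied
(1,0)@ 2/5 not
(1,1)% 3/8 not
(1,2)@ 3/8 not
(1,3)% 3/5 not
(2,0)% 3/5 not
(2,1)@ 4/8 not
(2,2)@ 3/7 not
(2,3)% 1/4 not
(3,0)% 3/5 not
(3,1)% 3/8 not
(3,2)@ 4/7 not
(4,0)% 2/3 satisfied
(4,1)@ 2/6 not
(4,2)@ 3/6 not
(4,3)% 1/4 not
(5,2)% 2/6 not
(5,3)@ 2/5 not
(6,0)% 0/0 satisfied
(6,2)@ 1/3 not
(6,3)% 1/3 not
Unsatisfied: (0,0), (0,1), (0,2), (1,0), (1,1), (1,2), (1,3), (2,0), (2,1), (2,2), (2,3), (3,0), (3,1), (3,2), (4,1), (4,2), (4,3), (5,2), (5,3), (6,2), (6,3) — 21 in total.

21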